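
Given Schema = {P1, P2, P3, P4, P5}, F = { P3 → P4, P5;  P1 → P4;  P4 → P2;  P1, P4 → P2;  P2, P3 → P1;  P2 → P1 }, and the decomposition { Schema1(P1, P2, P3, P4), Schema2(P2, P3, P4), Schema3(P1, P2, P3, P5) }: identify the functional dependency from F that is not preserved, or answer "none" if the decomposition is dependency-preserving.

P3 → P4, P5: restricted closure across fragments reaches P4, P5.
P1 → P4 lies within Schema1.
P4 → P2 lies within Schema1.
P1, P4 → P2 lies within Schema1.
P2, P3 → P1 lies within Schema1.
P2 → P1 lies within Schema1.
Every dependency is enforceable on the fragments, so the decomposition is dependency-preserving.

none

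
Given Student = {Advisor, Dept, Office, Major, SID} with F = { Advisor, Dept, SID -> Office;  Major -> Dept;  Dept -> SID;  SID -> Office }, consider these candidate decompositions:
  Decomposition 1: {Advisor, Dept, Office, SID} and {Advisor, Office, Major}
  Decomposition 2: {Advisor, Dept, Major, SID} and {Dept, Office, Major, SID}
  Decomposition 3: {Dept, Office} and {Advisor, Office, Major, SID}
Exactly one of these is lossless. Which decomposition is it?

Decomposition 1: common = {Advisor, Office}, closure = {Advisor, Office} → lossy.
Decomposition 2: common = {Dept, Major, SID}, closure = {Dept, Office, Major, SID} → lossless.
Decomposition 3: common = {Office}, closure = {Office} → lossy.

Decomposition 2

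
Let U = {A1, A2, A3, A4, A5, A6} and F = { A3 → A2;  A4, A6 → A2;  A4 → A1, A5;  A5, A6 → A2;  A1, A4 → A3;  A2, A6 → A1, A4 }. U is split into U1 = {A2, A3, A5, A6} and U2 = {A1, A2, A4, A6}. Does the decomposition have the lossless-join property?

Common attributes: U1 ∩ U2 = {A2, A6}.
Closure of {A2, A6}: A2, A6 → A1, A4 applies, adding A1, A4; A4 → A1, A5 applies, adding A5; A1, A4 → A3 applies, adding A3. So (A2, A6)⁺ = {A1, A2, A3, A4, A5, A6}.
This closure contains every attribute of U1, so U1 ∩ U2 → U1. The join is lossless.

Yes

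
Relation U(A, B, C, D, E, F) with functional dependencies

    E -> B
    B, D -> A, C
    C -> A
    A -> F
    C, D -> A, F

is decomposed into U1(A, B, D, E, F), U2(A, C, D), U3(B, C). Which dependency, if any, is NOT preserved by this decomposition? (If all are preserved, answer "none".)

Check B, D → A, C: no single fragment contains all of {A, B, C, D}, and the restricted closure of {B, D} across the fragments never reaches {A, C}.
E → B is preserved.
C → A is preserved.
A → F is preserved.
C, D → A, F is preserved.

B, D -> A, C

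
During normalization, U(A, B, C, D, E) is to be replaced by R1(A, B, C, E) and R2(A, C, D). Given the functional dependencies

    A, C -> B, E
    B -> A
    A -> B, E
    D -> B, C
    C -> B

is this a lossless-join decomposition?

Yes

Common attributes: R1 ∩ R2 = {A, C}.
Closure of {A, C}: A, C → B, E applies, adding B, E. So (A, C)⁺ = {A, B, C, E}.
This closure contains every attribute of R1, so R1 ∩ R2 → R1. The join is lossless.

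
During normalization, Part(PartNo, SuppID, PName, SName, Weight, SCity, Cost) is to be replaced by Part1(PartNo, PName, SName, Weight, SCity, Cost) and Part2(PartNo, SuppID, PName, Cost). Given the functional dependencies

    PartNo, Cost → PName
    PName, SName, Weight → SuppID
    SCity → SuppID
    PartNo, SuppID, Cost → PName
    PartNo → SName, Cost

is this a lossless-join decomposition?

Common attributes: Part1 ∩ Part2 = {PartNo, PName, Cost}.
Closure of {PartNo, PName, Cost}: PartNo → SName, Cost applies, adding SName. So (PartNo, PName, Cost)⁺ = {PartNo, PName, SName, Cost}.
The closure contains neither all of Part1 = {PartNo, PName, SName, Weight, SCity, Cost} nor all of Part2 = {PartNo, SuppID, PName, Cost}, so the common attributes are not a superkey of either fragment. The join is lossy.

No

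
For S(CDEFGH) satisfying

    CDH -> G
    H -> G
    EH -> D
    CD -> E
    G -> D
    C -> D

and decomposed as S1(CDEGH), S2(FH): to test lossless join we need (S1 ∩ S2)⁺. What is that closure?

DGH

S1 ∩ S2 = {H}.
H → G applies, adding G
G → D applies, adding D
Closure: {DGH}.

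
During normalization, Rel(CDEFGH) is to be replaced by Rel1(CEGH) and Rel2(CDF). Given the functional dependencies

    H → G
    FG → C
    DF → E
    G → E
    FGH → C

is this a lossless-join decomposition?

No

Common attributes: Rel1 ∩ Rel2 = {C}.
No dependency enlarges {C}, so (C)⁺ = {C}.
The closure contains neither all of Rel1 = {CEGH} nor all of Rel2 = {CDF}, so the common attributes are not a superkey of either fragment. The join is lossy.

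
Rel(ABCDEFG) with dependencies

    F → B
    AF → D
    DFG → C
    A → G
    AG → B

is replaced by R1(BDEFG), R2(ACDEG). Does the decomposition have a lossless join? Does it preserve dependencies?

lossy and not dependency-preserving

Lossless test: (DEG)⁺ = {DEG}, which is a superkey of neither fragment — lossy.
Dependency preservation: the restricted closure of {AF} across the fragments never reaches {D}, so AF → D cannot be enforced without a join — not preserved.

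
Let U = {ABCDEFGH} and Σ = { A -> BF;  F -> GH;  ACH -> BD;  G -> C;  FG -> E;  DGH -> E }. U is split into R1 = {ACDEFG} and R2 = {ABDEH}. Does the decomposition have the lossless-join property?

Yes

Common attributes: R1 ∩ R2 = {ADE}.
Closure of {ADE}: A → BF applies, adding BF; F → GH applies, adding GH; G → C applies, adding C. So (ADE)⁺ = {ABCDEFGH}.
This closure contains every attribute of R1, so R1 ∩ R2 → R1. The join is lossless.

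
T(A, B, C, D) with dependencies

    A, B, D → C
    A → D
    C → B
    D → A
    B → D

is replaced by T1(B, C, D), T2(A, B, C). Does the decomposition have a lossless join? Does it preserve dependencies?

Lossless test: (B, C)⁺ = {A, B, C, D}, which contains all of one fragment — lossless.
Dependency preservation: the restricted closure of {A} across the fragments never reaches {D}, so A → D cannot be enforced without a join — not preserved.

lossless but not dependency-preserving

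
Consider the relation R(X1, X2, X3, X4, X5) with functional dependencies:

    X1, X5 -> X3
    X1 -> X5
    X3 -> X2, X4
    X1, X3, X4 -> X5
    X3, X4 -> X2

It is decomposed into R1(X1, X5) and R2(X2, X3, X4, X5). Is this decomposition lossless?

Common attributes: R1 ∩ R2 = {X5}.
No dependency enlarges {X5}, so (X5)⁺ = {X5}.
The closure contains neither all of R1 = {X1, X5} nor all of R2 = {X2, X3, X4, X5}, so the common attributes are not a superkey of either fragment. The join is lossy.

No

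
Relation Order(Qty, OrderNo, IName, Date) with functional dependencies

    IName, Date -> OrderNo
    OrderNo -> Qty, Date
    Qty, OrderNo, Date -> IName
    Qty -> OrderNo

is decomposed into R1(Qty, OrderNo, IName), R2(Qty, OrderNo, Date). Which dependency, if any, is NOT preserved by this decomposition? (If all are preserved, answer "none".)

Check IName, Date → OrderNo: no single fragment contains all of {OrderNo, IName, Date}, and the restricted closure of {IName, Date} across the fragments never reaches {OrderNo}.
OrderNo → Qty, Date is preserved.
Qty, OrderNo, Date → IName is preserved.
Qty → OrderNo is preserved.

IName, Date -> OrderNo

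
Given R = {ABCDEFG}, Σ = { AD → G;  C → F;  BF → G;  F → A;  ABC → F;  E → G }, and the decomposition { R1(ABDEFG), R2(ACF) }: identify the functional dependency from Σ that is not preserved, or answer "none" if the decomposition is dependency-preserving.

none

AD → G lies within R1.
C → F lies within R2.
BF → G lies within R1.
F → A lies within R1.
ABC → F: restricted closure across fragments reaches F.
E → G lies within R1.
Every dependency is enforceable on the fragments, so the decomposition is dependency-preserving.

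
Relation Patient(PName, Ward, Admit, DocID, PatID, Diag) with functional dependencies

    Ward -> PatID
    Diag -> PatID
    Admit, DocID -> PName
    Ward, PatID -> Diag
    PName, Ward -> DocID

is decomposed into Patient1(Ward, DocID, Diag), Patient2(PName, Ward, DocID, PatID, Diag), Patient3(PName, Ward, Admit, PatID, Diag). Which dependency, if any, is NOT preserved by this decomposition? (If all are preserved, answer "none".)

Check Admit, DocID → PName: no single fragment contains all of {PName, Admit, DocID}, and the restricted closure of {Admit, DocID} across the fragments never reaches {PName}.
Ward → PatID is preserved.
Diag → PatID is preserved.
Ward, PatID → Diag is preserved.
PName, Ward → DocID is preserved.

Admit, DocID -> PName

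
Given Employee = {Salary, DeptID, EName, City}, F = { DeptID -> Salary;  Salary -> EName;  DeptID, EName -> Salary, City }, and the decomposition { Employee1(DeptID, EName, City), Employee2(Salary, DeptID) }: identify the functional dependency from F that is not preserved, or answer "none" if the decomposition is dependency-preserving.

Check Salary → EName: no single fragment contains all of {Salary, EName}, and the restricted closure of {Salary} across the fragments never reaches {EName}.
DeptID → Salary is preserved.
DeptID, EName → Salary, City is preserved.

Salary -> EName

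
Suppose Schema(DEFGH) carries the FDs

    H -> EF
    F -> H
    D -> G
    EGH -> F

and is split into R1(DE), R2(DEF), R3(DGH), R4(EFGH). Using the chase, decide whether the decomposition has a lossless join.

Yes

Chase test. Columns are DEFGH; row i has aⱼ where attribute j ∈ Ri, else bᵢⱼ.
Initial tableau (one row per fragment):
  row 1: a1 a2 b13 b14 b15
  row 2: a1 a2 a3 b24 b25
  row 3: a1 b32 b33 a4 a5
  row 4: b41 a2 a3 a4 a5
Rows 3 and 4 agree on H; apply H→EF and equate their EF entries.
Rows 2 and 3 agree on F; apply F→H and equate their H entries.
Rows 1 and 2 agree on D; apply D→G and equate their G entries.
Rows 1 and 3 agree on D; apply D→G and equate their G entries.
Row 2 is now all distinguished symbols — the join is lossless.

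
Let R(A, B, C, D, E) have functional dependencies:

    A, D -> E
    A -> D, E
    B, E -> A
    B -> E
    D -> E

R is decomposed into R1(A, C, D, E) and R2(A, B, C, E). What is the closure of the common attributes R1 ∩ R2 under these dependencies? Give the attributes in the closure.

A, C, D, E

R1 ∩ R2 = {A, C, E}.
A → D, E applies, adding D
Closure: {A, C, D, E}.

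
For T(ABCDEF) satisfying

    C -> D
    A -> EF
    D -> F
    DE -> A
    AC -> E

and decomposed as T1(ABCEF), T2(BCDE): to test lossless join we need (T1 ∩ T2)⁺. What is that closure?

T1 ∩ T2 = {BCE}.
C → D applies, adding D
D → F applies, adding F
DE → A applies, adding A
Closure: {ABCDEF}.

ABCDEF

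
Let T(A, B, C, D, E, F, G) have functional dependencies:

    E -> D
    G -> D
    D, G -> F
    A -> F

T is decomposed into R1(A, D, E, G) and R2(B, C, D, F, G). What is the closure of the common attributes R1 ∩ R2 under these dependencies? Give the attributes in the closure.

R1 ∩ R2 = {D, G}.
D, G → F applies, adding F
Closure: {D, F, G}.

D, F, G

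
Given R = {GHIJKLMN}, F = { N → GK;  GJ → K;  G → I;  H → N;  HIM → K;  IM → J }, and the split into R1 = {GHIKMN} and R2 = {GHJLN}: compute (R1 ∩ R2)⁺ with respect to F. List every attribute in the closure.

GHIKN

R1 ∩ R2 = {GHN}.
N → GK applies, adding K
G → I applies, adding I
Closure: {GHIKN}.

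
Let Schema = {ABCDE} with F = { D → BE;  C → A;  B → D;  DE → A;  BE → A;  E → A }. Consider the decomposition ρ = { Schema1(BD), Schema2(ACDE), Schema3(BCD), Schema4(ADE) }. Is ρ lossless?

Chase test. Columns are ABCDE; row i has aⱼ where attribute j ∈ Schemai, else bᵢⱼ.
Initial tableau (one row per fragment):
  row 1: b11 a2 b13 a4 b15
  row 2: a1 b22 a3 a4 a5
  row 3: b31 a2 a3 a4 b35
  row 4: a1 b42 b43 a4 a5
Rows 1 and 2 agree on D; apply D→BE and equate their BE entries.
Rows 1 and 3 agree on D; apply D→BE and equate their BE entries.
Rows 1 and 4 agree on D; apply D→BE and equate their BE entries.
Rows 2 and 3 agree on C; apply C→A and equate their A entries.
Rows 1 and 2 agree on DE; apply DE→A and equate their A entries.
Row 2 is now all distinguished symbols — the join is lossless.

Yes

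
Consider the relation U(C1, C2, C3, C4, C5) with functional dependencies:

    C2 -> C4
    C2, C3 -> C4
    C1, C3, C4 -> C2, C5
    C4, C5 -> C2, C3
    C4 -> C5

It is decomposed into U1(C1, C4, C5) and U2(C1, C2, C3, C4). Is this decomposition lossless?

Yes

Common attributes: U1 ∩ U2 = {C1, C4}.
Closure of {C1, C4}: C4 → C5 applies, adding C5; C4, C5 → C2, C3 applies, adding C2, C3. So (C1, C4)⁺ = {C1, C2, C3, C4, C5}.
This closure contains every attribute of U1, so U1 ∩ U2 → U1. The join is lossless.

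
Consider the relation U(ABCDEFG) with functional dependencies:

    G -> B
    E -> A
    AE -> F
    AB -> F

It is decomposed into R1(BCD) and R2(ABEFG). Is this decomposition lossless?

No

Common attributes: R1 ∩ R2 = {B}.
No dependency enlarges {B}, so (B)⁺ = {B}.
The closure contains neither all of R1 = {BCD} nor all of R2 = {ABEFG}, so the common attributes are not a superkey of either fragment. The join is lossy.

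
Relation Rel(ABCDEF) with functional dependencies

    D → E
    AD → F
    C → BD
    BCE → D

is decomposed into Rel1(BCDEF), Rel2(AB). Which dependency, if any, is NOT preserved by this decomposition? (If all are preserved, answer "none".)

Check AD → F: no single fragment contains all of {ADF}, and the restricted closure of {AD} across the fragments never reaches {F}.
D → E is preserved.
C → BD is preserved.
BCE → D is preserved.

AD → F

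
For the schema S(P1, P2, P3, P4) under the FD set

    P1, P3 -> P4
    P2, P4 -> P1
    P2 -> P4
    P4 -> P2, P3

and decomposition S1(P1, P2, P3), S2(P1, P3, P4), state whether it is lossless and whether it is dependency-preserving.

lossless and dependency-preserving

Lossless test: (P1, P3)⁺ = {P1, P2, P3, P4}, which contains all of one fragment — lossless.
Dependency preservation: P2, P4 → P1; P2 → P4; P4 → P2, P3 are not contained in any single fragment, but the restricted closure of each left-hand side across the fragments still reaches the right-hand side; the remaining FDs each lie inside some fragment. All dependencies are preserved.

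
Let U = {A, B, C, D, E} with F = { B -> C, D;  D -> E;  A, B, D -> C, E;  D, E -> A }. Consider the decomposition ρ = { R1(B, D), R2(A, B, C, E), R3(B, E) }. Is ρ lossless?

Yes

Chase test. Columns are A, B, C, D, E; row i has aⱼ where attribute j ∈ Ri, else bᵢⱼ.
Initial tableau (one row per fragment):
  row 1: b11 a2 b13 a4 b15
  row 2: a1 a2 a3 b24 a5
  row 3: b31 a2 b33 b34 a5
Rows 1 and 2 agree on B; apply B→C, D and equate their C, D entries.
Rows 1 and 3 agree on B; apply B→C, D and equate their C, D entries.
Rows 1 and 2 agree on D; apply D→E and equate their E entries.
Rows 1 and 2 agree on D, E; apply D, E→A and equate their A entries.
Rows 1 and 3 agree on D, E; apply D, E→A and equate their A entries.
Row 1 is now all distinguished symbols — the join is lossless.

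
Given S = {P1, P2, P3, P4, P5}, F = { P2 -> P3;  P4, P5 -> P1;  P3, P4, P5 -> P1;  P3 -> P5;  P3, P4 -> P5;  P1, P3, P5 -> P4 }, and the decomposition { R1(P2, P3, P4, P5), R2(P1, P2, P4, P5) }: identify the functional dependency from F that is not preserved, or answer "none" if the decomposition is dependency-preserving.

Check P1, P3, P5 → P4: no single fragment contains all of {P1, P3, P4, P5}, and the restricted closure of {P1, P3, P5} across the fragments never reaches {P4}.
P2 → P3 is preserved.
P4, P5 → P1 is preserved.
P3, P4, P5 → P1 is preserved.
P3 → P5 is preserved.
P3, P4 → P5 is preserved.

P1, P3, P5 -> P4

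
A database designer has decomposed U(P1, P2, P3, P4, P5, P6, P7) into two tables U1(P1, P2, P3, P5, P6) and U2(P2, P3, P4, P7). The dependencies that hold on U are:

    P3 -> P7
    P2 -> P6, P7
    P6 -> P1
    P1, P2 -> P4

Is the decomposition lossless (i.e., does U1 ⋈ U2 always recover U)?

Common attributes: U1 ∩ U2 = {P2, P3}.
Closure of {P2, P3}: P3 → P7 applies, adding P7; P2 → P6, P7 applies, adding P6; P6 → P1 applies, adding P1; P1, P2 → P4 applies, adding P4. So (P2, P3)⁺ = {P1, P2, P3, P4, P6, P7}.
This closure contains every attribute of U2, so U1 ∩ U2 → U2. The join is lossless.

Yes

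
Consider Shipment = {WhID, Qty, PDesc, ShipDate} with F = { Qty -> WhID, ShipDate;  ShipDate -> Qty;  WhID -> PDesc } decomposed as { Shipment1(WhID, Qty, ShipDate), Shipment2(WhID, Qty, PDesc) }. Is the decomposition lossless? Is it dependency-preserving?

Lossless test: (WhID, Qty)⁺ = {WhID, Qty, PDesc, ShipDate}, which contains all of one fragment — lossless.
Dependency preservation: every FD's attributes lie within a single fragment, so each can be enforced locally — preserved.

lossless and dependency-preserving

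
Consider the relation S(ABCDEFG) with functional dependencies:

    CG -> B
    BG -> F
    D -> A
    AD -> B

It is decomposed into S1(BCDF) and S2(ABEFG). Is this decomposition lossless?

No

Common attributes: S1 ∩ S2 = {BF}.
No dependency enlarges {BF}, so (BF)⁺ = {BF}.
The closure contains neither all of S1 = {BCDF} nor all of S2 = {ABEFG}, so the common attributes are not a superkey of either fragment. The join is lossy.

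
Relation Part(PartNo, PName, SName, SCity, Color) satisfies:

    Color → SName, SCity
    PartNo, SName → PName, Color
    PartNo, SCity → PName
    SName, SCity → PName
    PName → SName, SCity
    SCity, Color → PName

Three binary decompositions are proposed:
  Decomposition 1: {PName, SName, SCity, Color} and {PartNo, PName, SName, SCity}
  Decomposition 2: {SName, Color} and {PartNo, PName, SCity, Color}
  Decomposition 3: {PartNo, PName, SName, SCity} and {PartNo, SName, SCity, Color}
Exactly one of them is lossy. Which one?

Decomposition 1

Decomposition 1: common = {PName, SName, SCity}, closure = {PName, SName, SCity} → lossy.
Decomposition 2: common = {Color}, closure = {PName, SName, SCity, Color} → lossless.
Decomposition 3: common = {PartNo, SName, SCity}, closure = {PartNo, PName, SName, SCity, Color} → lossless.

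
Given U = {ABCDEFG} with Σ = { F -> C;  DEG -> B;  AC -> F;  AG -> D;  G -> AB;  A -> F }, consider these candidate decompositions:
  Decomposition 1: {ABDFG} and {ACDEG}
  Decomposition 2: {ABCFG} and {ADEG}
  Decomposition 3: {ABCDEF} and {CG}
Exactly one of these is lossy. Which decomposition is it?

Decomposition 1: common = {ADG}, closure = {ABCDFG} → lossless.
Decomposition 2: common = {AG}, closure = {ABCDFG} → lossless.
Decomposition 3: common = {C}, closure = {C} → lossy.

Decomposition 3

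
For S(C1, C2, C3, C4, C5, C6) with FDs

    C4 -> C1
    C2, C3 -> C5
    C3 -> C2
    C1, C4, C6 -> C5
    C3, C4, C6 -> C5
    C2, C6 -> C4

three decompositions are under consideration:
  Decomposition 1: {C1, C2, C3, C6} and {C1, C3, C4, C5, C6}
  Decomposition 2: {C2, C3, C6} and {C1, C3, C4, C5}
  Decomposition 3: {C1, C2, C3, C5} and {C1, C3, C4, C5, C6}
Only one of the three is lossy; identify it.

Decomposition 2

Decomposition 1: common = {C1, C3, C6}, closure = {C1, C2, C3, C4, C5, C6} → lossless.
Decomposition 2: common = {C3}, closure = {C2, C3, C5} → lossy.
Decomposition 3: common = {C1, C3, C5}, closure = {C1, C2, C3, C5} → lossless.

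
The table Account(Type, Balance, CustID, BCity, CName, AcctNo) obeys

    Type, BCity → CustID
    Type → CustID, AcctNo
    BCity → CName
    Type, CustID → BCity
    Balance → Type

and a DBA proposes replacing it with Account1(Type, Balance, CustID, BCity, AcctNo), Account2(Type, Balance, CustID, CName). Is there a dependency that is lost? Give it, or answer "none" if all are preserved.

BCity → CName

Check BCity → CName: no single fragment contains all of {BCity, CName}, and the restricted closure of {BCity} across the fragments never reaches {CName}.
Type, BCity → CustID is preserved.
Type → CustID, AcctNo is preserved.
Type, CustID → BCity is preserved.
Balance → Type is preserved.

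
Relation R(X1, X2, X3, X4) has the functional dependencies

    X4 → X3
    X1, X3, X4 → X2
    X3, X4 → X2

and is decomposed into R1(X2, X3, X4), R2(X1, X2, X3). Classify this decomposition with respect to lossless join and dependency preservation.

Lossless test: (X2, X3)⁺ = {X2, X3}, which is a superkey of neither fragment — lossy.
Dependency preservation: X1, X3, X4 → X2 is not contained in any single fragment, but the restricted closure of its left-hand side across the fragments still reaches the right-hand side; the remaining FDs each lie inside some fragment. All dependencies are preserved.

lossy but dependency-preserving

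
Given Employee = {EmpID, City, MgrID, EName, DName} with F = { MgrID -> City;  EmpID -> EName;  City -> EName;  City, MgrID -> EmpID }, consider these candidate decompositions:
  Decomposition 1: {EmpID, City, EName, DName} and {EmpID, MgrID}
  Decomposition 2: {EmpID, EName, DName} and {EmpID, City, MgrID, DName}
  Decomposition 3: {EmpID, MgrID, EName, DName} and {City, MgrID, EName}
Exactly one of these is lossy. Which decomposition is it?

Decomposition 1

Decomposition 1: common = {EmpID}, closure = {EmpID, EName} → lossy.
Decomposition 2: common = {EmpID, DName}, closure = {EmpID, EName, DName} → lossless.
Decomposition 3: common = {MgrID, EName}, closure = {EmpID, City, MgrID, EName} → lossless.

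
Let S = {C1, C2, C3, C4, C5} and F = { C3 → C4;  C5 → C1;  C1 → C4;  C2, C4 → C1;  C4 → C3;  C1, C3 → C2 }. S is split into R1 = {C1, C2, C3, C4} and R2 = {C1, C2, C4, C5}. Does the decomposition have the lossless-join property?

Common attributes: R1 ∩ R2 = {C1, C2, C4}.
Closure of {C1, C2, C4}: C4 → C3 applies, adding C3. So (C1, C2, C4)⁺ = {C1, C2, C3, C4}.
This closure contains every attribute of R1, so R1 ∩ R2 → R1. The join is lossless.

Yes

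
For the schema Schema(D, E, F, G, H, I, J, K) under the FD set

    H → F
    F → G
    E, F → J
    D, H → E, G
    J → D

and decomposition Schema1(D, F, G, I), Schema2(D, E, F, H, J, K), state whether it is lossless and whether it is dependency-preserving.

Lossless test: (D, F)⁺ = {D, F, G}, which is a superkey of neither fragment — lossy.
Dependency preservation: D, H → E, G is not contained in any single fragment, but the restricted closure of its left-hand side across the fragments still reaches the right-hand side; the remaining FDs each lie inside some fragment. All dependencies are preserved.

lossy but dependency-preserving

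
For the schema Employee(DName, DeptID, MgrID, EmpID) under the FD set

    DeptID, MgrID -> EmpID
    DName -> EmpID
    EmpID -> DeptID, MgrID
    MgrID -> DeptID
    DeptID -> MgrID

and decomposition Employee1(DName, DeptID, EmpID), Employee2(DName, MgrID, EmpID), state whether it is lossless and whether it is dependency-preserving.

lossless and dependency-preserving

Lossless test: (DName, EmpID)⁺ = {DName, DeptID, MgrID, EmpID}, which contains all of one fragment — lossless.
Dependency preservation: DeptID, MgrID → EmpID; EmpID → DeptID, MgrID; MgrID → DeptID; DeptID → MgrID are not contained in any single fragment, but the restricted closure of each left-hand side across the fragments still reaches the right-hand side; the remaining FDs each lie inside some fragment. All dependencies are preserved.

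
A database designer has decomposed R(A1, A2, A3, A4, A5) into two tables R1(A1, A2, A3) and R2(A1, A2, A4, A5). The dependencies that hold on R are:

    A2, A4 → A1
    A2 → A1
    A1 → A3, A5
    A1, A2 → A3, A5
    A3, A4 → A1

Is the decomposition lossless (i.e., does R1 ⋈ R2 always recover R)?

Common attributes: R1 ∩ R2 = {A1, A2}.
Closure of {A1, A2}: A1 → A3, A5 applies, adding A3, A5. So (A1, A2)⁺ = {A1, A2, A3, A5}.
This closure contains every attribute of R1, so R1 ∩ R2 → R1. The join is lossless.

Yes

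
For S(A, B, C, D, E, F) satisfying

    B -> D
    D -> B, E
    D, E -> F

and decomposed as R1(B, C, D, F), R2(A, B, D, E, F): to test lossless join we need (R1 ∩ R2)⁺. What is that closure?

B, D, E, F

R1 ∩ R2 = {B, D, F}.
D → B, E applies, adding E
Closure: {B, D, E, F}.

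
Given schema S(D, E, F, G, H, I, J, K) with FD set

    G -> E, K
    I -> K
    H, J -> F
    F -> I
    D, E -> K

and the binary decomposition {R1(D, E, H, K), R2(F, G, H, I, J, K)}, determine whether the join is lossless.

Common attributes: R1 ∩ R2 = {H, K}.
No dependency enlarges {H, K}, so (H, K)⁺ = {H, K}.
The closure contains neither all of R1 = {D, E, H, K} nor all of R2 = {F, G, H, I, J, K}, so the common attributes are not a superkey of either fragment. The join is lossy.

No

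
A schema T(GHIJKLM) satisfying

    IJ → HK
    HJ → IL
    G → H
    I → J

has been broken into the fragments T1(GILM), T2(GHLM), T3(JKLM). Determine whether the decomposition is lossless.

No

Chase test. Columns are GHIJKLM; row i has aⱼ where attribute j ∈ Ti, else bᵢⱼ.
Initial tableau (one row per fragment):
  row 1: a1 b12 a3 b14 b15 a6 a7
  row 2: a1 a2 b23 b24 b25 a6 a7
  row 3: b31 b32 b33 a4 a5 a6 a7
Rows 1 and 2 agree on G; apply G→H and equate their H entries.
No row becomes fully distinguished — the join is lossy.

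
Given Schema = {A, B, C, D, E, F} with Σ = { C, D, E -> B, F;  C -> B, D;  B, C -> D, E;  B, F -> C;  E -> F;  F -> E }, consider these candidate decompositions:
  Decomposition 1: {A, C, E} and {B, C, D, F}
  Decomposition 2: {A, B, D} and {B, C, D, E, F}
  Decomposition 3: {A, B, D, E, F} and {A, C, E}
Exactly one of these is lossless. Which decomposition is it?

Decomposition 1

Decomposition 1: common = {C}, closure = {B, C, D, E, F} → lossless.
Decomposition 2: common = {B, D}, closure = {B, D} → lossy.
Decomposition 3: common = {A, E}, closure = {A, E, F} → lossy.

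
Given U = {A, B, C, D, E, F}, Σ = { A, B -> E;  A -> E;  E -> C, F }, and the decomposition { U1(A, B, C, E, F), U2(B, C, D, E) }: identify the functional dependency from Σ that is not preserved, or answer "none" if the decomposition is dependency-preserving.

none

A, B → E lies within U1.
A → E lies within U1.
E → C, F lies within U1.
Every dependency is enforceable on the fragments, so the decomposition is dependency-preserving.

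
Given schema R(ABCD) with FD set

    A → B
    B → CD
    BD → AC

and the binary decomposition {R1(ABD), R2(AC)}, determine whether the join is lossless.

Common attributes: R1 ∩ R2 = {A}.
Closure of {A}: A → B applies, adding B; B → CD applies, adding CD. So (A)⁺ = {ABCD}.
This closure contains every attribute of R1, so R1 ∩ R2 → R1. The join is lossless.

Yes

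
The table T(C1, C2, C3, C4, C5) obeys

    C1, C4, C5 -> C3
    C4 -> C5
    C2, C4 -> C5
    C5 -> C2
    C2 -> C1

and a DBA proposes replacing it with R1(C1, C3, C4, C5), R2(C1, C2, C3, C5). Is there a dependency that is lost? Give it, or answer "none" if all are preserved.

C1, C4, C5 → C3 lies within R1.
C4 → C5 lies within R1.
C2, C4 → C5: restricted closure across fragments reaches C5.
C5 → C2 lies within R2.
C2 → C1 lies within R2.
Every dependency is enforceable on the fragments, so the decomposition is dependency-preserving.

none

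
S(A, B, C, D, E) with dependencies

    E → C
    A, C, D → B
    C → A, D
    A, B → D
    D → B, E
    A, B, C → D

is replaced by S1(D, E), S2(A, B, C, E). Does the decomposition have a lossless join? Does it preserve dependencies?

lossless and dependency-preserving

Lossless test: (E)⁺ = {A, B, C, D, E}, which contains all of one fragment — lossless.
Dependency preservation: A, C, D → B; C → A, D; A, B → D; D → B, E; A, B, C → D are not contained in any single fragment, but the restricted closure of each left-hand side across the fragments still reaches the right-hand side; the remaining FDs each lie inside some fragment. All dependencies are preserved.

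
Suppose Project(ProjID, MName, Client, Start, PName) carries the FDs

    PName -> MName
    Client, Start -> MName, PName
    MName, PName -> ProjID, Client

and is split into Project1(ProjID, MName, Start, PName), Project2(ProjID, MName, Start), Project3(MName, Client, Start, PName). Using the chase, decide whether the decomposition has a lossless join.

Yes

Chase test. Columns are ProjID, MName, Client, Start, PName; row i has aⱼ where attribute j ∈ Projecti, else bᵢⱼ.
Initial tableau (one row per fragment):
  row 1: a1 a2 b13 a4 a5
  row 2: a1 a2 b23 a4 b25
  row 3: b31 a2 a3 a4 a5
Rows 1 and 3 agree on MName, PName; apply MName, PName→ProjID, Client and equate their ProjID, Client entries.
Row 1 is now all distinguished symbols — the join is lossless.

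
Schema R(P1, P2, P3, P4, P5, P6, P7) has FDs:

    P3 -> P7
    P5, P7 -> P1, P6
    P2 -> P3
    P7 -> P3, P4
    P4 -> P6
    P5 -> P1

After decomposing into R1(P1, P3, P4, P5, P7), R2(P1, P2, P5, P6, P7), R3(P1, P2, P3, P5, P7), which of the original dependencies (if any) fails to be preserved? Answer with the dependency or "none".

P4 -> P6

Check P4 → P6: no single fragment contains all of {P4, P6}, and the restricted closure of {P4} across the fragments never reaches {P6}.
P3 → P7 is preserved.
P5, P7 → P1, P6 is preserved.
P2 → P3 is preserved.
P7 → P3, P4 is preserved.
P5 → P1 is preserved.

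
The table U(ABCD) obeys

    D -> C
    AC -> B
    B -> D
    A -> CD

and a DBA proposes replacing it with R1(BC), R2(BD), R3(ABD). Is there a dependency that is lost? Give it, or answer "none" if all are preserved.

D -> C

Check D → C: no single fragment contains all of {CD}, and the restricted closure of {D} across the fragments never reaches {C}.
AC → B is preserved.
B → D is preserved.
A → CD is preserved.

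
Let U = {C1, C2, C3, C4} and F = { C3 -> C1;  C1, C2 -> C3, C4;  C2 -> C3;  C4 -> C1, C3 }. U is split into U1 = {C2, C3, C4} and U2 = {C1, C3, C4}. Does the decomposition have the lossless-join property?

Yes

Common attributes: U1 ∩ U2 = {C3, C4}.
Closure of {C3, C4}: C3 → C1 applies, adding C1. So (C3, C4)⁺ = {C1, C3, C4}.
This closure contains every attribute of U2, so U1 ∩ U2 → U2. The join is lossless.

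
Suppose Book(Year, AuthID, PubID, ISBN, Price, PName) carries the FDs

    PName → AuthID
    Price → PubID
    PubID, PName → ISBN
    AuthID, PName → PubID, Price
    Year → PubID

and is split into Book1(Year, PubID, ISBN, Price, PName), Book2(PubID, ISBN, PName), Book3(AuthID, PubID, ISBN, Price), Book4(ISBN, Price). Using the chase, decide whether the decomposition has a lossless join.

Chase test. Columns are Year, AuthID, PubID, ISBN, Price, PName; row i has aⱼ where attribute j ∈ Booki, else bᵢⱼ.
Initial tableau (one row per fragment):
  row 1: a1 b12 a3 a4 a5 a6
  row 2: b21 b22 a3 a4 b25 a6
  row 3: b31 a2 a3 a4 a5 b36
  row 4: b41 b42 b43 a4 a5 b46
Rows 1 and 2 agree on PName; apply PName→AuthID and equate their AuthID entries.
Rows 1 and 4 agree on Price; apply Price→PubID and equate their PubID entries.
Rows 1 and 2 agree on AuthID, PName; apply AuthID, PName→PubID, Price and equate their PubID, Price entries.
No row becomes fully distinguished — the join is lossy.

No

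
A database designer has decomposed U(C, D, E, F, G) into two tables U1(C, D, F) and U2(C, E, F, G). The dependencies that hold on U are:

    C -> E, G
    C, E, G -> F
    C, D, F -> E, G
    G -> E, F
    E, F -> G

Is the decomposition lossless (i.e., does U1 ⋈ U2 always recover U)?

Common attributes: U1 ∩ U2 = {C, F}.
Closure of {C, F}: C → E, G applies, adding E, G. So (C, F)⁺ = {C, E, F, G}.
This closure contains every attribute of U2, so U1 ∩ U2 → U2. The join is lossless.

Yes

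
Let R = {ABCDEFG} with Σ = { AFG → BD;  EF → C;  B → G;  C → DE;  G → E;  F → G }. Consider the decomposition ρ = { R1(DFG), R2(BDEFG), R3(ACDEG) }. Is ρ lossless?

Chase test. Columns are ABCDEFG; row i has aⱼ where attribute j ∈ Ri, else bᵢⱼ.
Initial tableau (one row per fragment):
  row 1: b11 b12 b13 a4 b15 a6 a7
  row 2: b21 a2 b23 a4 a5 a6 a7
  row 3: a1 b32 a3 a4 a5 b36 a7
Rows 1 and 2 agree on G; apply G→E and equate their E entries.
Rows 1 and 2 agree on EF; apply EF→C and equate their C entries.
No row becomes fully distinguished — the join is lossy.

No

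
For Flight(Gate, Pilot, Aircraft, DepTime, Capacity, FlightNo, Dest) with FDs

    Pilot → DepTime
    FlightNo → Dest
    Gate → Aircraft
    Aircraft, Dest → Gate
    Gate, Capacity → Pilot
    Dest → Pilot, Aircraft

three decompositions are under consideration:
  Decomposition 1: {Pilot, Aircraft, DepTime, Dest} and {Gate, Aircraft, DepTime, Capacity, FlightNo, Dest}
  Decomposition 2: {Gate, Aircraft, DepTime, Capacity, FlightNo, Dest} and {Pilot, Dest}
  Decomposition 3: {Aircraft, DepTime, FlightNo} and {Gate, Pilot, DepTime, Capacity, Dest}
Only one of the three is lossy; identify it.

Decomposition 3

Decomposition 1: common = {Aircraft, DepTime, Dest}, closure = {Gate, Pilot, Aircraft, DepTime, Dest} → lossless.
Decomposition 2: common = {Dest}, closure = {Gate, Pilot, Aircraft, DepTime, Dest} → lossless.
Decomposition 3: common = {DepTime}, closure = {DepTime} → lossy.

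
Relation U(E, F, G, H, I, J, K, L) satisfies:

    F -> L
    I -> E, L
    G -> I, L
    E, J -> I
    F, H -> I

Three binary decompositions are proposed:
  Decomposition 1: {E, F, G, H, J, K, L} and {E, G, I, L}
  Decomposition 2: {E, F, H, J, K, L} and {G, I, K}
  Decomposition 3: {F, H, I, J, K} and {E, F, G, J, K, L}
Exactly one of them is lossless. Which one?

Decomposition 1

Decomposition 1: common = {E, G, L}, closure = {E, G, I, L} → lossless.
Decomposition 2: common = {K}, closure = {K} → lossy.
Decomposition 3: common = {F, J, K}, closure = {F, J, K, L} → lossy.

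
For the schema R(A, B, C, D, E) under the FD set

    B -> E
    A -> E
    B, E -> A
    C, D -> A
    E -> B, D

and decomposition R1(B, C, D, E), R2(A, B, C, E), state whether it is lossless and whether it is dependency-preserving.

Lossless test: (B, C, E)⁺ = {A, B, C, D, E}, which contains all of one fragment — lossless.
Dependency preservation: C, D → A is not contained in any single fragment, but the restricted closure of its left-hand side across the fragments still reaches the right-hand side; the remaining FDs each lie inside some fragment. All dependencies are preserved.

lossless and dependency-preserving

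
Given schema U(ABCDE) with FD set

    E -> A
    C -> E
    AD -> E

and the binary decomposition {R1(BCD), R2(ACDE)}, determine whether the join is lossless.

Common attributes: R1 ∩ R2 = {CD}.
Closure of {CD}: C → E applies, adding E; E → A applies, adding A. So (CD)⁺ = {ACDE}.
This closure contains every attribute of R2, so R1 ∩ R2 → R2. The join is lossless.

Yes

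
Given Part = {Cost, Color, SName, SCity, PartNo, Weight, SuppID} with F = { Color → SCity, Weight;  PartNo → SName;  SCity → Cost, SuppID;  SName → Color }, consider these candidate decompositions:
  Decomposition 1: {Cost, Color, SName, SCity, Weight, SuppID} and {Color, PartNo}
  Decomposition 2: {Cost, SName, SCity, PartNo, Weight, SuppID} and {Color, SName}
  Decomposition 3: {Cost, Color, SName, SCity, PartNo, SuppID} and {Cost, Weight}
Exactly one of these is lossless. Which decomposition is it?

Decomposition 2

Decomposition 1: common = {Color}, closure = {Cost, Color, SCity, Weight, SuppID} → lossy.
Decomposition 2: common = {SName}, closure = {Cost, Color, SName, SCity, Weight, SuppID} → lossless.
Decomposition 3: common = {Cost}, closure = {Cost} → lossy.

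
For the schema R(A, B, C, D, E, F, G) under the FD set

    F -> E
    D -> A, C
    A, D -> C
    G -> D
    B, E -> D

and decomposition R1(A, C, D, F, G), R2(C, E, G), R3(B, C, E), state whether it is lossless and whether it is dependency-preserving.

Lossless test (chase): Rows 1 and 2 agree on G; apply G→D and equate their D entries. Rows 1 and 2 agree on D; apply D→A, C and equate their A, C entries. No row becomes fully distinguished — the join is lossy.
Dependency preservation: the restricted closure of {F} across the fragments never reaches {E}, so F → E cannot be enforced without a join — not preserved.

lossy and not dependency-preserving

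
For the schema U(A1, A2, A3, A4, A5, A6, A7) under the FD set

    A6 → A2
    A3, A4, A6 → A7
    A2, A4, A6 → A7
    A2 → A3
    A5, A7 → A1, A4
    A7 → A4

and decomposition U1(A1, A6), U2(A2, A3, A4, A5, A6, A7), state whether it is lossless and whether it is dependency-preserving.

lossy and not dependency-preserving

Lossless test: (A6)⁺ = {A2, A3, A6}, which is a superkey of neither fragment — lossy.
Dependency preservation: the restricted closure of {A5, A7} across the fragments never reaches {A1, A4}, so A5, A7 → A1, A4 cannot be enforced without a join — not preserved.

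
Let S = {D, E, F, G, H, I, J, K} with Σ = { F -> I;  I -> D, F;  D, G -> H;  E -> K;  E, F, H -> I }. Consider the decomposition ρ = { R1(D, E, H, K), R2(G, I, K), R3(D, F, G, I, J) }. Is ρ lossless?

No

Chase test. Columns are D, E, F, G, H, I, J, K; row i has aⱼ where attribute j ∈ Ri, else bᵢⱼ.
Initial tableau (one row per fragment):
  row 1: a1 a2 b13 b14 a5 b16 b17 a8
  row 2: b21 b22 b23 a4 b25 a6 b27 a8
  row 3: a1 b32 a3 a4 b35 a6 a7 b38
Rows 2 and 3 agree on I; apply I→D, F and equate their D, F entries.
Rows 2 and 3 agree on D, G; apply D, G→H and equate their H entries.
No row becomes fully distinguished — the join is lossy.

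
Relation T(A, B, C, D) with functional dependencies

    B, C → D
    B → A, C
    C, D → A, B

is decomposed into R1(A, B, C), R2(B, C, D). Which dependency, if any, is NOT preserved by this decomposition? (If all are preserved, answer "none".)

B, C → D lies within R2.
B → A, C lies within R1.
C, D → A, B: restricted closure across fragments reaches A, B.
Every dependency is enforceable on the fragments, so the decomposition is dependency-preserving.

none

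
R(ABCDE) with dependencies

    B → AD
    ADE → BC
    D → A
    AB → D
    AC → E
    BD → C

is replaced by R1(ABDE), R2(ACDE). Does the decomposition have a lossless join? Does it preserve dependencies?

lossless and dependency-preserving

Lossless test: (ADE)⁺ = {ABCDE}, which contains all of one fragment — lossless.
Dependency preservation: ADE → BC; BD → C are not contained in any single fragment, but the restricted closure of each left-hand side across the fragments still reaches the right-hand side; the remaining FDs each lie inside some fragment. All dependencies are preserved.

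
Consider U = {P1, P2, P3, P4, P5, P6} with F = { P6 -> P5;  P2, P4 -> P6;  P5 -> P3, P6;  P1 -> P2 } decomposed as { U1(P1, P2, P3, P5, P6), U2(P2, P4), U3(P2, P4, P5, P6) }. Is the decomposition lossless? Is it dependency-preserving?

Lossless test (chase): Rows 2 and 3 agree on P2, P4; apply P2, P4→P6 and equate their P6 entries. Rows 1 and 3 agree on P5; apply P5→P3, P6 and equate their P3, P6 entries. Rows 1 and 2 agree on P6; apply P6→P5 and equate their P5 entries. Rows 1 and 2 agree on P5; apply P5→P3, P6 and equate their P3, P6 entries. No row becomes fully distinguished — the join is lossy.
Dependency preservation: every FD's attributes lie within a single fragment, so each can be enforced locally — preserved.

lossy but dependency-preserving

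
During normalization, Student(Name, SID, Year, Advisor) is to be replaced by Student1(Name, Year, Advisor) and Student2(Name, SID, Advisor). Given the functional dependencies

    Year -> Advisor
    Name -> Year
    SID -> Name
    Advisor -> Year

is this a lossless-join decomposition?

Yes

Common attributes: Student1 ∩ Student2 = {Name, Advisor}.
Closure of {Name, Advisor}: Name → Year applies, adding Year. So (Name, Advisor)⁺ = {Name, Year, Advisor}.
This closure contains every attribute of Student1, so Student1 ∩ Student2 → Student1. The join is lossless.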